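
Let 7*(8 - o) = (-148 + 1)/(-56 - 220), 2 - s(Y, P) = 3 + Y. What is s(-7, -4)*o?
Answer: 2187/46 ≈ 47.543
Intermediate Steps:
s(Y, P) = -1 - Y (s(Y, P) = 2 - (3 + Y) = 2 + (-3 - Y) = -1 - Y)
o = 729/92 (o = 8 - (-148 + 1)/(7*(-56 - 220)) = 8 - (-21)/(-276) = 8 - (-21)*(-1)/276 = 8 - ⅐*49/92 = 8 - 7/92 = 729/92 ≈ 7.9239)
s(-7, -4)*o = (-1 - 1*(-7))*(729/92) = (-1 + 7)*(729/92) = 6*(729/92) = 2187/46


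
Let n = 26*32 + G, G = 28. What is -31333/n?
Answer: -31333/860 ≈ -36.434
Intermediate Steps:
n = 860 (n = 26*32 + 28 = 832 + 28 = 860)
-31333/n = -31333/860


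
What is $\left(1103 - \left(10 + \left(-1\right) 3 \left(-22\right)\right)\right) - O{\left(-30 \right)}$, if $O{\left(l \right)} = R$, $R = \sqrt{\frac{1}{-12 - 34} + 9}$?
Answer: $1027 - \frac{\sqrt{18998}}{46} \approx 1024.0$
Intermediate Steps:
$R = \frac{\sqrt{18998}}{46}$ ($R = \sqrt{\frac{1}{-46} + 9} = \sqrt{- \frac{1}{46} + 9} = \sqrt{\frac{413}{46}} = \frac{\sqrt{18998}}{46} \approx 2.9964$)
$O{\left(l \right)} = \frac{\sqrt{18998}}{46}$
$\left(1103 - \left(10 + \left(-1\right) 3 \left(-22\right)\right)\right) - O{\left(-30 \right)} = \left(1103 - \left(10 + \left(-1\right) 3 \left(-22\right)\right)\right) - \frac{\sqrt{18998}}{46} = \left(1103 - \left(10 - -66\right)\right) - \frac{\sqrt{18998}}{46} = \left(1103 - \left(10 + 66\right)\right) - \frac{\sqrt{18998}}{46} = \left(1103 - 76\right) - \frac{\sqrt{18998}}{46} = 1027 - \frac{\sqrt{18998}}{46}$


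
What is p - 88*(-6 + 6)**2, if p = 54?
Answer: 54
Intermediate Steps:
p - 88*(-6 + 6)**2 = 54 - 88*(-6 + 6)**2 = 54 - 88*0**2 = 54 - 88*0 = 54 + 0 = 54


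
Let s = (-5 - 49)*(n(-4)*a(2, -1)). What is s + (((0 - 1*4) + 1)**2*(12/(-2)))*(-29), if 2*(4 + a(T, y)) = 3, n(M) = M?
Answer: 1026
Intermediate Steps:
a(T, y) = -5/2 (a(T, y) = -4 + (1/2)*3 = -4 + 3/2 = -5/2)
s = -540 (s = (-5 - 49)*(-4*(-5/2)) = -54*10 = -540)
s + (((0 - 1*4) + 1)**2*(12/(-2)))*(-29) = -540 + (((0 - 1*4) + 1)**2*(12/(-2)))*(-29) = -540 + (((0 - 4) + 1)**2*(12*(-1/2)))*(-29) = -540 + ((-4 + 1)**2*(-6))*(-29) = -540 + ((-3)**2*(-6))*(-29) = -540 + (9*(-6))*(-29) = -540 - 54*(-29) = -540 + 1566 = 1026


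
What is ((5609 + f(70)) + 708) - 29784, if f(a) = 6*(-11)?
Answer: -23533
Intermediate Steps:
f(a) = -66
((5609 + f(70)) + 708) - 29784 = ((5609 - 66) + 708) - 29784 = (5543 + 708) - 29784 = 6251 - 29784 = -23533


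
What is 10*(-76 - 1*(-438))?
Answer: 3620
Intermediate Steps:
10*(-76 - 1*(-438)) = 10*(-76 + 438) = 10*362 = 3620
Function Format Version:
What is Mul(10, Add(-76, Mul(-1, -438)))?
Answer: 3620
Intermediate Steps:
Mul(10, Add(-76, Mul(-1, -438))) = Mul(10, Add(-76, 438)) = Mul(10, 362) = 3620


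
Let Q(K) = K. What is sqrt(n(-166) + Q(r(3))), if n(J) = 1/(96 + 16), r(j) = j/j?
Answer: sqrt(791)/28 ≈ 1.0045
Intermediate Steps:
r(j) = 1
n(J) = 1/112
sqrt(n(-166) + Q(r(3))) = sqrt(1/112 + 1) = sqrt(113/112) = sqrt(791)/28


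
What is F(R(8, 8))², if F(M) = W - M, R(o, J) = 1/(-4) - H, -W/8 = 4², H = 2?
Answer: 253009/16 ≈ 15813.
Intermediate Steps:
W = -128 (W = -8*4² = -8*16 = -128)
R(o, J) = -9/4 (R(o, J) = 1/(-4) - 1*2 = -¼ - 2 = -9/4)
F(M) = -128 - M
F(R(8, 8))² = (-128 - 1*(-9/4))² = (-128 + 9/4)² = (-503/4)² = 253009/16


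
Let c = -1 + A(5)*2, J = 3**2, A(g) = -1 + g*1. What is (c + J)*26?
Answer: 416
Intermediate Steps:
A(g) = -1 + g
J = 9
c = 7 (c = -1 + (-1 + 5)*2 = -1 + 4*2 = -1 + 8 = 7)
(c + J)*26 = (7 + 9)*26 = 16*26 = 416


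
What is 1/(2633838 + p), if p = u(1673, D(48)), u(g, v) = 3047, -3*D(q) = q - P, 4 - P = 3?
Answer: 1/2636885 ≈ 3.7924e-7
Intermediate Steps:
P = 1 (P = 4 - 1*3 = 4 - 3 = 1)
D(q) = 1/3 - q/3 (D(q) = -(q - 1*1)/3 = -(q - 1)/3 = -(-1 + q)/3 = 1/3 - q/3)
p = 3047
1/(2633838 + p) = 1/(2633838 + 3047) = 1/2636885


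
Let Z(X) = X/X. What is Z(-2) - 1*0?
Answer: 1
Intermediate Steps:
Z(X) = 1
Z(-2) - 1*0 = 1 - 1*0 = 1 + 0 = 1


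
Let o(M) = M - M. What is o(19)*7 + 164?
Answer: 164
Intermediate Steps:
o(M) = 0
o(19)*7 + 164 = 0*7 + 164 = 0 + 164 = 164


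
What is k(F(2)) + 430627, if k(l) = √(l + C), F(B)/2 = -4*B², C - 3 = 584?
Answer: 430627 + √555 ≈ 4.3065e+5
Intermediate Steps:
C = 587 (C = 3 + 584 = 587)
F(B) = -8*B² (F(B) = 2*(-4*B²) = -8*B²)
k(l) = √(587 + l) (k(l) = √(l + 587) = √(587 + l))
k(F(2)) + 430627 = √(587 - 8*2²) + 430627 = √(587 - 8*4) + 430627 = √(587 - 32) + 430627 = √555 + 430627 = 430627 + √555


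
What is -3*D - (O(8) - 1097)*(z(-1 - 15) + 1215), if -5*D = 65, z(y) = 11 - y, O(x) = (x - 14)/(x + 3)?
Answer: 14995095/11 ≈ 1.3632e+6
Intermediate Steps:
O(x) = (-14 + x)/(3 + x)
D = -13 (D = -1/5*65 = -13)
-3*D - (O(8) - 1097)*(z(-1 - 15) + 1215) = -3*(-13) - ((-14 + 8)/(3 + 8) - 1097)*((11 - (-1 - 15)) + 1215) = 39 - (-6/11 - 1097)*((11 - 1*(-16)) + 1215) = 39 - ((1/11)*(-6) - 1097)*((11 + 16) + 1215) = 39 - (-6/11 - 1097)*(27 + 1215) = 39 - (-12073)*1242/11 = 39 - 1*(-14994666/11) = 39 + 14994666/11 = 14995095/11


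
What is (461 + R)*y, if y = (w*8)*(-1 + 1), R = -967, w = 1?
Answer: 0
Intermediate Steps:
y = 0 (y = (1*8)*(-1 + 1) = 8*0 = 0)
(461 + R)*y = (461 - 967)*0 = -506*0 = 0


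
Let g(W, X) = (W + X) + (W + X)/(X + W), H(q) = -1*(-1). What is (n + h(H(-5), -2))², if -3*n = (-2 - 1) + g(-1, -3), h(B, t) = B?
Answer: 9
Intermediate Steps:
H(q) = 1
g(W, X) = 1 + W + X (g(W, X) = (W + X) + (W + X)/(W + X) = (W + X) + 1 = 1 + W + X)
n = 2 (n = -((-2 - 1) + (1 - 1 - 3))/3 = -(-3 - 3)/3 = -⅓*(-6) = 2)
(n + h(H(-5), -2))² = (2 + 1)² = 3² = 9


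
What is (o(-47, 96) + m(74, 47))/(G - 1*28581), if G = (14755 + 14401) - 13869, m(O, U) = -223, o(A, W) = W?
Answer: 127/13294 ≈ 0.0095532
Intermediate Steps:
G = 15287 (G = 29156 - 13869 = 15287)
(o(-47, 96) + m(74, 47))/(G - 1*28581) = (96 - 223)/(15287 - 1*28581) = -127/(15287 - 28581) = -127/(-13294) = -127*(-1/13294) = 127/13294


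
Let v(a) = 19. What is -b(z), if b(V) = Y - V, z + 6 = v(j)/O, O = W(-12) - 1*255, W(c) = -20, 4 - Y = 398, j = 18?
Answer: 106681/275 ≈ 387.93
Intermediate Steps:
Y = -394 (Y = 4 - 1*398 = 4 - 398 = -394)
O = -275 (O = -20 - 1*255 = -20 - 255 = -275)
z = -1669/275 (z = -6 + 19/(-275) = -6 + 19*(-1/275) = -6 - 19/275 = -1669/275 ≈ -6.0691)
b(V) = -394 - V
-b(z) = -(-394 - 1*(-1669/275)) = -(-394 + 1669/275) = -1*(-106681/275) = 106681/275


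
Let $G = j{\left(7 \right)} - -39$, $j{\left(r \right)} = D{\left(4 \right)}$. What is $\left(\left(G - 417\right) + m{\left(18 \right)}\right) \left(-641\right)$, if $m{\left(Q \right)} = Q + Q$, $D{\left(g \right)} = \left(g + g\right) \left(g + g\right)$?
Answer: $178198$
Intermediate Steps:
$D{\left(g \right)} = 4 g^{2}$ ($D{\left(g \right)} = 2 g 2 g = 4 g^{2}$)
$j{\left(r \right)} = 64$ ($j{\left(r \right)} = 4 \cdot 4^{2} = 4 \cdot 16 = 64$)
$m{\left(Q \right)} = 2 Q$
$G = 103$ ($G = 64 - -39 = 64 + 39 = 103$)
$\left(\left(G - 417\right) + m{\left(18 \right)}\right) \left(-641\right) = \left(\left(103 - 417\right) + 2 \cdot 18\right) \left(-641\right) = \left(-314 + 36\right) \left(-641\right) = \left(-278\right) \left(-641\right) = 178198$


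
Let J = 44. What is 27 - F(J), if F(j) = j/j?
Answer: 26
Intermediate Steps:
F(j) = 1
27 - F(J) = 27 - 1*1 = 27 - 1 = 26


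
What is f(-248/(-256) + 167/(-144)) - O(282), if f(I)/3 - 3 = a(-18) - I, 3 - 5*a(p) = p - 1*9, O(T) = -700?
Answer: 69847/96 ≈ 727.57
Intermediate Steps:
a(p) = 12/5 - p/5 (a(p) = 3/5 - (p - 1*9)/5 = 3/5 - (p - 9)/5 = 3/5 - (-9 + p)/5 = 3/5 + (9/5 - p/5) = 12/5 - p/5)
f(I) = 27 - 3*I (f(I) = 9 + 3*((12/5 - 1/5*(-18)) - I) = 9 + 3*((12/5 + 18/5) - I) = 9 + 3*(6 - I) = 9 + (18 - 3*I) = 27 - 3*I)
f(-248/(-256) + 167/(-144)) - O(282) = (27 - 3*(-248/(-256) + 167/(-144))) - 1*(-700) = (27 - 3*(-248*(-1/256) + 167*(-1/144))) + 700 = (27 - 3*(31/32 - 167/144)) + 700 = (27 - 3*(-55/288)) + 700 = (27 + 55/96) + 700 = 2647/96 + 700 = 69847/96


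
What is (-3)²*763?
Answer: 6867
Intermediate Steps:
(-3)²*763 = 9*763 = 6867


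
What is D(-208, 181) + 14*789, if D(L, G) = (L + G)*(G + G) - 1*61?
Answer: 1211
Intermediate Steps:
D(L, G) = -61 + 2*G*(G + L) (D(L, G) = (G + L)*(2*G) - 61 = 2*G*(G + L) - 61 = -61 + 2*G*(G + L))
D(-208, 181) + 14*789 = (-61 + 2*181² + 2*181*(-208)) + 14*789 = (-61 + 2*32761 - 75296) + 11046 = (-61 + 65522 - 75296) + 11046 = -9835 + 11046 = 1211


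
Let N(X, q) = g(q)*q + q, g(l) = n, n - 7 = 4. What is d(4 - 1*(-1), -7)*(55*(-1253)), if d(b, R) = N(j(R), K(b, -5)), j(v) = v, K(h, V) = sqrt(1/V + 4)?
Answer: -165396*sqrt(95) ≈ -1.6121e+6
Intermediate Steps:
n = 11 (n = 7 + 4 = 11)
K(h, V) = sqrt(4 + 1/V) (K(h, V) = sqrt(1/V + 4) = sqrt(4 + 1/V))
g(l) = 11
N(X, q) = 12*q (N(X, q) = 11*q + q = 12*q)
d(b, R) = 12*sqrt(95)/5 (d(b, R) = 12*sqrt(4 + 1/(-5)) = 12*sqrt(4 - 1/5) = 12*sqrt(19/5) = 12*(sqrt(95)/5) = 12*sqrt(95)/5)
d(4 - 1*(-1), -7)*(55*(-1253)) = (12*sqrt(95)/5)*(55*(-1253)) = (12*sqrt(95)/5)*(-68915) = -165396*sqrt(95)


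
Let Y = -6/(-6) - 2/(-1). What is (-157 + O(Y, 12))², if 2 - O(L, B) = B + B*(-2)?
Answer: 20449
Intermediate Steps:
Y = 3 (Y = -6*(-⅙) - 2*(-1) = 1 + 2 = 3)
O(L, B) = 2 + B (O(L, B) = 2 - (B + B*(-2)) = 2 - (B - 2*B) = 2 - (-1)*B = 2 + B)
(-157 + O(Y, 12))² = (-157 + (2 + 12))² = (-157 + 14)² = (-143)² = 20449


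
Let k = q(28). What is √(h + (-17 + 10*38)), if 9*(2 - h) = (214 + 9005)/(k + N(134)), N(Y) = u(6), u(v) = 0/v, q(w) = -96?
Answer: √216386/24 ≈ 19.382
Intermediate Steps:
k = -96
u(v) = 0
N(Y) = 0
h = 3649/288 (h = 2 - (214 + 9005)/(9*(-96 + 0)) = 2 - 3073/(3*(-96)) = 2 - 3073*(-1)/(3*96) = 2 - ⅑*(-3073/32) = 2 + 3073/288 = 3649/288 ≈ 12.670)
√(h + (-17 + 10*38)) = √(3649/288 + (-17 + 10*38)) = √(3649/288 + (-17 + 380)) = √(3649/288 + 363) = √(108193/288) = √216386/24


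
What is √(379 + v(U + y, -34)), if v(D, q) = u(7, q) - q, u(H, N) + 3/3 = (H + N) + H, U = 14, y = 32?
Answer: 14*√2 ≈ 19.799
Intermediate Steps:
u(H, N) = -1 + N + 2*H (u(H, N) = -1 + ((H + N) + H) = -1 + (N + 2*H) = -1 + N + 2*H)
v(D, q) = 13 (v(D, q) = (-1 + q + 2*7) - q = (-1 + q + 14) - q = (13 + q) - q = 13)
√(379 + v(U + y, -34)) = √(379 + 13) = √392 = 14*√2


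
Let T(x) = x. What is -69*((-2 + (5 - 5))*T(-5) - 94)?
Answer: 5796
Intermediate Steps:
-69*((-2 + (5 - 5))*T(-5) - 94) = -69*((-2 + (5 - 5))*(-5) - 94) = -69*((-2 + 0)*(-5) - 94) = -69*(-2*(-5) - 94) = -69*(10 - 94) = -69*(-84) = 5796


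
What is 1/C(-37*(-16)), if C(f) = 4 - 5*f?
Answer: -1/2956 ≈ -0.00033830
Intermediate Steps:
1/C(-37*(-16)) = 1/(4 - (-185)*(-16)) = 1/(4 - 5*592) = 1/(4 - 2960) = 1/(-2956) = -1/2956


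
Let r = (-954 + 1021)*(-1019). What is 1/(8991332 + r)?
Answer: 1/8923059 ≈ 1.1207e-7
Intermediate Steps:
r = -68273 (r = 67*(-1019) = -68273)
1/(8991332 + r) = 1/(8991332 - 68273) = 1/8923059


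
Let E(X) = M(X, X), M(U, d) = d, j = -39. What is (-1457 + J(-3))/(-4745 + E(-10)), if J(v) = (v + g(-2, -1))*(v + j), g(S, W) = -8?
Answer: 199/951 ≈ 0.20925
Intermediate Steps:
E(X) = X
J(v) = (-39 + v)*(-8 + v) (J(v) = (v - 8)*(v - 39) = (-8 + v)*(-39 + v) = (-39 + v)*(-8 + v))
(-1457 + J(-3))/(-4745 + E(-10)) = (-1457 + (312 + (-3)² - 47*(-3)))/(-4745 - 10) = (-1457 + (312 + 9 + 141))/(-4755) = (-1457 + 462)*(-1/4755) = -995*(-1/4755) = 199/951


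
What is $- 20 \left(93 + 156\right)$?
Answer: $-4980$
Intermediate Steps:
$- 20 \left(93 + 156\right) = \left(-20\right) 249 = -4980$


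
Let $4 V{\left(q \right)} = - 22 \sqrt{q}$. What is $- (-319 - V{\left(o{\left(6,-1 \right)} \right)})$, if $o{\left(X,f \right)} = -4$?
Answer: $319 - 11 i \approx 319.0 - 11.0 i$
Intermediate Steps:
$V{\left(q \right)} = - \frac{11 \sqrt{q}}{2}$ ($V{\left(q \right)} = \frac{\left(-22\right) \sqrt{q}}{4} = - \frac{11 \sqrt{q}}{2}$)
$- (-319 - V{\left(o{\left(6,-1 \right)} \right)}) = - (-319 - - \frac{11 \sqrt{-4}}{2}) = - (-319 - - \frac{11 \cdot 2 i}{2}) = - (-319 - - 11 i) = - (-319 + 11 i) = 319 - 11 i$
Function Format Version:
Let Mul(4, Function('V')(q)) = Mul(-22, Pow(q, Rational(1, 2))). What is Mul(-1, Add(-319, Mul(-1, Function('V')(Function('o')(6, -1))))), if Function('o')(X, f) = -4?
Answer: Add(319, Mul(-11, I)) ≈ Add(319.00, Mul(-11.000, I))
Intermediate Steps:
Function('V')(q) = Mul(Rational(-11, 2), Pow(q, Rational(1, 2))) (Function('V')(q) = Mul(Rational(1, 4), Mul(-22, Pow(q, Rational(1, 2)))) = Mul(Rational(-11, 2), Pow(q, Rational(1, 2))))
Mul(-1, Add(-319, Mul(-1, Function('V')(Function('o')(6, -1))))) = Mul(-1, Add(-319, Mul(-1, Mul(Rational(-11, 2), Pow(-4, Rational(1, 2)))))) = Mul(-1, Add(-319, Mul(-1, Mul(Rational(-11, 2), Mul(2, I))))) = Mul(-1, Add(-319, Mul(-1, Mul(-11, I)))) = Mul(-1, Add(-319, Mul(11, I))) = Add(319, Mul(-11, I))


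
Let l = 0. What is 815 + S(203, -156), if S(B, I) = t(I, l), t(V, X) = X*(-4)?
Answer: 815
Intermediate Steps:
t(V, X) = -4*X
S(B, I) = 0 (S(B, I) = -4*0 = 0)
815 + S(203, -156) = 815 + 0 = 815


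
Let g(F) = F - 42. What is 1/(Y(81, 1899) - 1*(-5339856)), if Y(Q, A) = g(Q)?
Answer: 1/5339895 ≈ 1.8727e-7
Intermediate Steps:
g(F) = -42 + F
Y(Q, A) = -42 + Q
1/(Y(81, 1899) - 1*(-5339856)) = 1/((-42 + 81) - 1*(-5339856)) = 1/(39 + 5339856) = 1/5339895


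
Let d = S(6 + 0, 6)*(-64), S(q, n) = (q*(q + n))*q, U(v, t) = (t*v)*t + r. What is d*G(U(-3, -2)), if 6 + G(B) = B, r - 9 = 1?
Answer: 221184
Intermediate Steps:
r = 10 (r = 9 + 1 = 10)
U(v, t) = 10 + v*t² (U(v, t) = (t*v)*t + 10 = v*t² + 10 = 10 + v*t²)
G(B) = -6 + B
S(q, n) = q²*(n + q) (S(q, n) = (q*(n + q))*q = q²*(n + q))
d = -27648 (d = ((6 + 0)²*(6 + (6 + 0)))*(-64) = (6²*(6 + 6))*(-64) = (36*12)*(-64) = 432*(-64) = -27648)
d*G(U(-3, -2)) = -27648*(-6 + (10 - 3*(-2)²)) = -27648*(-6 + (10 - 3*4)) = -27648*(-6 + (10 - 12)) = -27648*(-6 - 2) = -27648*(-8) = 221184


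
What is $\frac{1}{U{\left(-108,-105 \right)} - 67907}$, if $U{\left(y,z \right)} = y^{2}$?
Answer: $- \frac{1}{56243} \approx -1.778 \cdot 10^{-5}$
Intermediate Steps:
$\frac{1}{U{\left(-108,-105 \right)} - 67907} = \frac{1}{\left(-108\right)^{2} - 67907} = \frac{1}{11664 - 67907} = \frac{1}{-56243} = - \frac{1}{56243}$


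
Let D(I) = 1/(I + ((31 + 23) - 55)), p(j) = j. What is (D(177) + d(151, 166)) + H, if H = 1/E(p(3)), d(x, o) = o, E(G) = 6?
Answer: 87739/528 ≈ 166.17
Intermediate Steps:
H = ⅙ (H = 1/6 = ⅙ ≈ 0.16667)
D(I) = 1/(-1 + I) (D(I) = 1/(I + (54 - 55)) = 1/(I - 1) = 1/(-1 + I))
(D(177) + d(151, 166)) + H = (1/(-1 + 177) + 166) + ⅙ = (1/176 + 166) + ⅙ = 29217/176 + ⅙ = 87739/528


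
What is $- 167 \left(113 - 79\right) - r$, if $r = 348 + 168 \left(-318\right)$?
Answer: $47398$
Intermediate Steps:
$r = -53076$ ($r = 348 - 53424 = -53076$)
$- 167 \left(113 - 79\right) - r = - 167 \left(113 - 79\right) - -53076 = \left(-167\right) 34 + 53076 = -5678 + 53076 = 47398$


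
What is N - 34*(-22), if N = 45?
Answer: 793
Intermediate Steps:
N - 34*(-22) = 45 - 34*(-22) = 45 + 748 = 793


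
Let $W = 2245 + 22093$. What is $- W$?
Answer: $-24338$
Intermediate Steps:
$W = 24338$
$- W = \left(-1\right) 24338 = -24338$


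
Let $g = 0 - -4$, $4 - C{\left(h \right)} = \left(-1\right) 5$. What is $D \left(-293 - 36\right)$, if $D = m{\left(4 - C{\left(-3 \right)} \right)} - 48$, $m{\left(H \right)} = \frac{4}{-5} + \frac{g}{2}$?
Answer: $\frac{76986}{5} \approx 15397.0$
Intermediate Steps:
$C{\left(h \right)} = 9$ ($C{\left(h \right)} = 4 - \left(-1\right) 5 = 4 - -5 = 4 + 5 = 9$)
$g = 4$ ($g = 0 + 4 = 4$)
$m{\left(H \right)} = \frac{6}{5}$ ($m{\left(H \right)} = \frac{4}{-5} + \frac{4}{2} = 4 \left(- \frac{1}{5}\right) + 4 \cdot \frac{1}{2} = - \frac{4}{5} + 2 = \frac{6}{5}$)
$D = - \frac{234}{5}$ ($D = \frac{6}{5} - 48 = - \frac{234}{5} \approx -46.8$)
$D \left(-293 - 36\right) = - \frac{234 \left(-293 - 36\right)}{5} = \left(- \frac{234}{5}\right) \left(-329\right) = \frac{76986}{5}$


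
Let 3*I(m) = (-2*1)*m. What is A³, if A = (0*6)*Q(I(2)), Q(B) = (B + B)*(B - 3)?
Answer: 0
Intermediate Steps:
I(m) = -2*m/3 (I(m) = ((-2*1)*m)/3 = (-2*m)/3 = -2*m/3)
Q(B) = 2*B*(-3 + B) (Q(B) = (2*B)*(-3 + B) = 2*B*(-3 + B))
A = 0 (A = (0*6)*(2*(-⅔*2)*(-3 - ⅔*2)) = 0*(2*(-4/3)*(-3 - 4/3)) = 0*(2*(-4/3)*(-13/3)) = 0*(104/9) = 0)
A³ = 0³ = 0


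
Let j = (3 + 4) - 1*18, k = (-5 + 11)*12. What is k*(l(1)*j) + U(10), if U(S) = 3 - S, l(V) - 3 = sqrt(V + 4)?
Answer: -2383 - 792*sqrt(5) ≈ -4154.0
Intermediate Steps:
k = 72 (k = 6*12 = 72)
l(V) = 3 + sqrt(4 + V) (l(V) = 3 + sqrt(V + 4) = 3 + sqrt(4 + V))
j = -11 (j = 7 - 18 = -11)
k*(l(1)*j) + U(10) = 72*((3 + sqrt(4 + 1))*(-11)) + (3 - 1*10) = 72*((3 + sqrt(5))*(-11)) + (3 - 10) = 72*(-33 - 11*sqrt(5)) - 7 = (-2376 - 792*sqrt(5)) - 7 = -2383 - 792*sqrt(5)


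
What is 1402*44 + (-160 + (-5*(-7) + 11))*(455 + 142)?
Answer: -6370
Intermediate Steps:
1402*44 + (-160 + (-5*(-7) + 11))*(455 + 142) = 61688 + (-160 + (35 + 11))*597 = 61688 + (-160 + 46)*597 = 61688 - 114*597 = 61688 - 68058 = -6370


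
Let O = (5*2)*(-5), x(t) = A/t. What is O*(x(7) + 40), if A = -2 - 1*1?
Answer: -13850/7 ≈ -1978.6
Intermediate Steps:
A = -3 (A = -2 - 1 = -3)
x(t) = -3/t
O = -50 (O = 10*(-5) = -50)
O*(x(7) + 40) = -50*(-3/7 + 40) = -50*277/7 = -13850/7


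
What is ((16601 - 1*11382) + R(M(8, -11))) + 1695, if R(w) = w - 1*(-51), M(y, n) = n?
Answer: 6954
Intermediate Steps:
R(w) = 51 + w (R(w) = w + 51 = 51 + w)
((16601 - 1*11382) + R(M(8, -11))) + 1695 = ((16601 - 1*11382) + (51 - 11)) + 1695 = ((16601 - 11382) + 40) + 1695 = (5219 + 40) + 1695 = 5259 + 1695 = 6954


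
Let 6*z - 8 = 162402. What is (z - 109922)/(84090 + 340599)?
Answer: -248561/1274067 ≈ -0.19509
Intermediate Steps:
z = 81205/3 (z = 4/3 + (1/6)*162402 = 4/3 + 27067 = 81205/3 ≈ 27068.)
(z - 109922)/(84090 + 340599) = (81205/3 - 109922)/(84090 + 340599) = -248561/3/424689 = -248561/3*1/424689 = -248561/1274067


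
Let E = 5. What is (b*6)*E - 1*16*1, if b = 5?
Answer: 134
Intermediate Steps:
(b*6)*E - 1*16*1 = (5*6)*5 - 1*16*1 = 30*5 - 16*1 = 150 - 16 = 134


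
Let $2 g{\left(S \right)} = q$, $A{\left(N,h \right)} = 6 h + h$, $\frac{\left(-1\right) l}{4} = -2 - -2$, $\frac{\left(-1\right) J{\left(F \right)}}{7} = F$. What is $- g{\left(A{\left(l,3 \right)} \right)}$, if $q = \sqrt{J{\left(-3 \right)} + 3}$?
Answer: $- \sqrt{6} \approx -2.4495$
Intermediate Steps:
$J{\left(F \right)} = - 7 F$
$l = 0$ ($l = - 4 \left(-2 - -2\right) = - 4 \left(-2 + 2\right) = \left(-4\right) 0 = 0$)
$q = 2 \sqrt{6}$ ($q = \sqrt{\left(-7\right) \left(-3\right) + 3} = \sqrt{21 + 3} = \sqrt{24} = 2 \sqrt{6} \approx 4.899$)
$A{\left(N,h \right)} = 7 h$
$g{\left(S \right)} = \sqrt{6}$ ($g{\left(S \right)} = \frac{2 \sqrt{6}}{2} = \sqrt{6}$)
$- g{\left(A{\left(l,3 \right)} \right)} = - \sqrt{6}$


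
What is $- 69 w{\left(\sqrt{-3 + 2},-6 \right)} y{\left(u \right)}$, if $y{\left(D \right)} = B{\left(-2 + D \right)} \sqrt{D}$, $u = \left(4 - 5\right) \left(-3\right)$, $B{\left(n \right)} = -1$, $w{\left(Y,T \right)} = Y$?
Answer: $69 i \sqrt{3} \approx 119.51 i$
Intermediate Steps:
$u = 3$ ($u = \left(-1\right) \left(-3\right) = 3$)
$y{\left(D \right)} = - \sqrt{D}$
$- 69 w{\left(\sqrt{-3 + 2},-6 \right)} y{\left(u \right)} = - 69 \sqrt{-3 + 2} \left(- \sqrt{3}\right) = - 69 \sqrt{-1} \left(- \sqrt{3}\right) = - 69 i \left(- \sqrt{3}\right) = 69 i \sqrt{3}$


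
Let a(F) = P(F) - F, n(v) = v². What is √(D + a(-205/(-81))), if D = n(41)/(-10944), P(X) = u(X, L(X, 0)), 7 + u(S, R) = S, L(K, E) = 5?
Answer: I*√1487491/456 ≈ 2.6746*I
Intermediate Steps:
u(S, R) = -7 + S
P(X) = -7 + X
D = -1681/10944 (D = 41²/(-10944) = 1681*(-1/10944) = -1681/10944 ≈ -0.15360)
a(F) = -7 (a(F) = (-7 + F) - F = -7)
√(D + a(-205/(-81))) = √(-1681/10944 - 7) = √(-78289/10944) = I*√1487491/456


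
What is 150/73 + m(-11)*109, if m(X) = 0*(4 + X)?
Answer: 150/73 ≈ 2.0548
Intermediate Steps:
m(X) = 0
150/73 + m(-11)*109 = 150/73 + 0*109 = 150*(1/73) + 0 = 150/73 + 0 = 150/73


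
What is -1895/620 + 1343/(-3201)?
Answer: -1379711/396924 ≈ -3.4760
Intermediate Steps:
-1895/620 + 1343/(-3201) = -1895*1/620 + 1343*(-1/3201) = -379/124 - 1343/3201 = -1379711/396924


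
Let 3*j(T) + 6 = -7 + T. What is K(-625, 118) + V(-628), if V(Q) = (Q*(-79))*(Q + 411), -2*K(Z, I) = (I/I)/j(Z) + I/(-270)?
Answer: -1854517358993/172260 ≈ -1.0766e+7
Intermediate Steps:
j(T) = -13/3 + T/3 (j(T) = -2 + (-7 + T)/3 = -2 + (-7/3 + T/3) = -13/3 + T/3)
K(Z, I) = -1/(2*(-13/3 + Z/3)) + I/540 (K(Z, I) = -((I/I)/(-13/3 + Z/3) + I/(-270))/2 = -(1/(-13/3 + Z/3) + I*(-1/270))/2 = -(1/(-13/3 + Z/3) - I/270)/2 = -1/(2*(-13/3 + Z/3)) + I/540)
V(Q) = -79*Q*(411 + Q) (V(Q) = (-79*Q)*(411 + Q) = -79*Q*(411 + Q))
K(-625, 118) + V(-628) = (-810 + 118*(-13 - 625))/(540*(-13 - 625)) - 79*(-628)*(411 - 628) = (1/540)*(-810 + 118*(-638))/(-638) - 79*(-628)*(-217) = (1/540)*(-1/638)*(-810 - 75284) - 10765804 = (1/540)*(-1/638)*(-76094) - 10765804 = 38047/172260 - 10765804 = -1854517358993/172260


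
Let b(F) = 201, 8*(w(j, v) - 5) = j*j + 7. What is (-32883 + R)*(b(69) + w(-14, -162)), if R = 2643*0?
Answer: -60866433/8 ≈ -7.6083e+6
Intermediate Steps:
w(j, v) = 47/8 + j²/8 (w(j, v) = 5 + (j*j + 7)/8 = 5 + (j² + 7)/8 = 5 + (7 + j²)/8 = 5 + (7/8 + j²/8) = 47/8 + j²/8)
R = 0
(-32883 + R)*(b(69) + w(-14, -162)) = (-32883 + 0)*(201 + (47/8 + (⅛)*(-14)²)) = -32883*(201 + (47/8 + (⅛)*196)) = -32883*(201 + (47/8 + 49/2)) = -32883*(201 + 243/8) = -32883*1851/8 = -60866433/8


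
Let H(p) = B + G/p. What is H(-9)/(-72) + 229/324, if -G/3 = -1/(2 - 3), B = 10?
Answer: 365/648 ≈ 0.56327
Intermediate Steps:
G = -3 (G = -(-3)/(2 - 3) = -(-3)/(-1) = -(-3)*(-1) = -3*1 = -3)
H(p) = 10 - 3/p
H(-9)/(-72) + 229/324 = (10 - 3/(-9))/(-72) + 229/324 = (10 - 3*(-⅑))*(-1/72) + 229*(1/324) = (10 + ⅓)*(-1/72) + 229/324 = (31/3)*(-1/72) + 229/324 = -31/216 + 229/324 = 365/648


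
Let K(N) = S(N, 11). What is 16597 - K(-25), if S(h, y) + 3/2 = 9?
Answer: 33179/2 ≈ 16590.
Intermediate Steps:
S(h, y) = 15/2 (S(h, y) = -3/2 + 9 = 15/2)
K(N) = 15/2
16597 - K(-25) = 16597 - 1*15/2 = 16597 - 15/2 = 33179/2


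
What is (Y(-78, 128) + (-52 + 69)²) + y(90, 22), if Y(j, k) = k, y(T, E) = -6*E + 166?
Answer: 451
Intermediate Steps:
y(T, E) = 166 - 6*E
(Y(-78, 128) + (-52 + 69)²) + y(90, 22) = (128 + (-52 + 69)²) + (166 - 6*22) = (128 + 17²) + (166 - 132) = (128 + 289) + 34 = 417 + 34 = 451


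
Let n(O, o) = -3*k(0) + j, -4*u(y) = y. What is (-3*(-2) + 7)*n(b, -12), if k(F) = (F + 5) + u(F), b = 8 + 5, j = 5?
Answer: -130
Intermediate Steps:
u(y) = -y/4
b = 13
k(F) = 5 + 3*F/4 (k(F) = (F + 5) - F/4 = (5 + F) - F/4 = 5 + 3*F/4)
n(O, o) = -10 (n(O, o) = -3*(5 + (¾)*0) + 5 = -3*(5 + 0) + 5 = -3*5 + 5 = -15 + 5 = -10)
(-3*(-2) + 7)*n(b, -12) = (-3*(-2) + 7)*(-10) = (6 + 7)*(-10) = 13*(-10) = -130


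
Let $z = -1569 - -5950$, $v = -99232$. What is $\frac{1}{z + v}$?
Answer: $- \frac{1}{94851} \approx -1.0543 \cdot 10^{-5}$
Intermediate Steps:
$z = 4381$ ($z = -1569 + 5950 = 4381$)
$\frac{1}{z + v} = \frac{1}{4381 - 99232} = \frac{1}{-94851} = - \frac{1}{94851}$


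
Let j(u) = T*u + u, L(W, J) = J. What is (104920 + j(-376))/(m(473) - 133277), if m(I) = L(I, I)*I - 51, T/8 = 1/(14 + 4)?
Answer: 939392/813609 ≈ 1.1546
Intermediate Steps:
T = 4/9 (T = 8/(14 + 4) = 8/18 = 8*(1/18) = 4/9 ≈ 0.44444)
j(u) = 13*u/9 (j(u) = 4*u/9 + u = 13*u/9)
m(I) = -51 + I² (m(I) = I*I - 51 = I² - 51 = -51 + I²)
(104920 + j(-376))/(m(473) - 133277) = (104920 + (13/9)*(-376))/((-51 + 473²) - 133277) = (104920 - 4888/9)/((-51 + 223729) - 133277) = 939392/(9*(223678 - 133277)) = (939392/9)/90401 = (939392/9)*(1/90401) = 939392/813609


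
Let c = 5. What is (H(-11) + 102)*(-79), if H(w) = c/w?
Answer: -88243/11 ≈ -8022.1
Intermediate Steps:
H(w) = 5/w
(H(-11) + 102)*(-79) = (5/(-11) + 102)*(-79) = (5*(-1/11) + 102)*(-79) = (-5/11 + 102)*(-79) = (1117/11)*(-79) = -88243/11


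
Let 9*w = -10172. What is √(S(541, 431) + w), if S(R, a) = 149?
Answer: I*√8831/3 ≈ 31.324*I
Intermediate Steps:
w = -10172/9 (w = (⅑)*(-10172) = -10172/9 ≈ -1130.2)
√(S(541, 431) + w) = √(149 - 10172/9) = √(-8831/9) = I*√8831/3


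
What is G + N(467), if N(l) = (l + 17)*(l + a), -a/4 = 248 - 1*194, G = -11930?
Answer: 109554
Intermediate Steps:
a = -216 (a = -4*(248 - 1*194) = -4*(248 - 194) = -4*54 = -216)
N(l) = (-216 + l)*(17 + l) (N(l) = (l + 17)*(l - 216) = (17 + l)*(-216 + l) = (-216 + l)*(17 + l))
G + N(467) = -11930 + (-3672 + 467² - 199*467) = -11930 + (-3672 + 218089 - 92933) = -11930 + 121484 = 109554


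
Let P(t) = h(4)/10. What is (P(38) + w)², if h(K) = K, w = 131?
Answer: 431649/25 ≈ 17266.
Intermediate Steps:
P(t) = ⅖ (P(t) = 4/10 = 4*(⅒) = ⅖)
(P(38) + w)² = (⅖ + 131)² = (657/5)² = 431649/25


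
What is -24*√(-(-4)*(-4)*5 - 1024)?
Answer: -96*I*√69 ≈ -797.44*I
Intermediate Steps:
-24*√(-(-4)*(-4)*5 - 1024) = -24*√(-2*8*5 - 1024) = -24*√(-16*5 - 1024) = -24*√(-80 - 1024) = -96*I*√69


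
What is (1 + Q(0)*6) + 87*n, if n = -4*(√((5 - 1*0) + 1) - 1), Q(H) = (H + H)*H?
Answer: 349 - 348*√6 ≈ -503.42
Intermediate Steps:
Q(H) = 2*H² (Q(H) = (2*H)*H = 2*H²)
n = 4 - 4*√6 (n = -4*(√((5 + 0) + 1) - 1) = -4*(√(5 + 1) - 1) = -4*(√6 - 1) = -4*(-1 + √6) = 4 - 4*√6 ≈ -5.7980)
(1 + Q(0)*6) + 87*n = (1 + (2*0²)*6) + 87*(4 - 4*√6) = (1 + (2*0)*6) + (348 - 348*√6) = (1 + 0*6) + (348 - 348*√6) = (1 + 0) + (348 - 348*√6) = 1 + (348 - 348*√6) = 349 - 348*√6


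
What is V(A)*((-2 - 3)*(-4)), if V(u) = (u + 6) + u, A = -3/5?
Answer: 96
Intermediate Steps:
A = -3/5 (A = -3*1/5 = -3/5 ≈ -0.60000)
V(u) = 6 + 2*u (V(u) = (6 + u) + u = 6 + 2*u)
V(A)*((-2 - 3)*(-4)) = (6 + 2*(-3/5))*((-2 - 3)*(-4)) = (6 - 6/5)*(-5*(-4)) = (24/5)*20 = 96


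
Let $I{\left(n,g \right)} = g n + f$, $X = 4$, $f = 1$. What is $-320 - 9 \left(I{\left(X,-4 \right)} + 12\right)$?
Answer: $-293$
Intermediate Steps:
$I{\left(n,g \right)} = 1 + g n$ ($I{\left(n,g \right)} = g n + 1 = 1 + g n$)
$-320 - 9 \left(I{\left(X,-4 \right)} + 12\right) = -320 - 9 \left(\left(1 - 16\right) + 12\right) = -320 - 9 \left(-15 + 12\right) = -320 - 9 \left(-3\right) = -320 - -27 = -320 + 27 = -293$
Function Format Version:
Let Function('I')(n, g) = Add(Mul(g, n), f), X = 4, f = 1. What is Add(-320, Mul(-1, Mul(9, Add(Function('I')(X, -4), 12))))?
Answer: -293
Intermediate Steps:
Function('I')(n, g) = Add(1, Mul(g, n)) (Function('I')(n, g) = Add(Mul(g, n), 1) = Add(1, Mul(g, n)))
Add(-320, Mul(-1, Mul(9, Add(Function('I')(X, -4), 12)))) = Add(-320, Mul(-1, Mul(9, Add(Add(1, Mul(-4, 4)), 12)))) = Add(-320, Mul(-1, Mul(9, Add(Add(1, -16), 12)))) = Add(-320, Mul(-1, Mul(9, Add(-15, 12)))) = Add(-320, Mul(-1, Mul(9, -3))) = Add(-320, Mul(-1, -27)) = Add(-320, 27) = -293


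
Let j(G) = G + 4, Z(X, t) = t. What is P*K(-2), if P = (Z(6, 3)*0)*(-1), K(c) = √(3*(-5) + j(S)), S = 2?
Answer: 0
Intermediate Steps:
j(G) = 4 + G
K(c) = 3*I (K(c) = √(3*(-5) + (4 + 2)) = √(-15 + 6) = √(-9) = 3*I)
P = 0 (P = (3*0)*(-1) = 0*(-1) = 0)
P*K(-2) = 0*(3*I) = 0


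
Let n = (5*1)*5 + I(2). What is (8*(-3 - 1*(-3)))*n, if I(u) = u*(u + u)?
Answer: 0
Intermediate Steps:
I(u) = 2*u² (I(u) = u*(2*u) = 2*u²)
n = 33 (n = (5*1)*5 + 2*2² = 5*5 + 2*4 = 25 + 8 = 33)
(8*(-3 - 1*(-3)))*n = (8*(-3 - 1*(-3)))*33 = (8*(-3 + 3))*33 = (8*0)*33 = 0*33 = 0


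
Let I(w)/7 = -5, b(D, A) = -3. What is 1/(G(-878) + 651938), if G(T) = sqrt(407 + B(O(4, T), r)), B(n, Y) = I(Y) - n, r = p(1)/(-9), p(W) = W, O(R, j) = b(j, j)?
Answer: 651938/425023155469 - 5*sqrt(15)/425023155469 ≈ 1.5338e-6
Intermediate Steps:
O(R, j) = -3
I(w) = -35 (I(w) = 7*(-5) = -35)
r = -1/9 (r = 1/(-9) = 1*(-1/9) = -1/9 ≈ -0.11111)
B(n, Y) = -35 - n
G(T) = 5*sqrt(15) (G(T) = sqrt(407 + (-35 - 1*(-3))) = sqrt(407 + (-35 + 3)) = sqrt(407 - 32) = sqrt(375) = 5*sqrt(15))
1/(G(-878) + 651938) = 1/(5*sqrt(15) + 651938) = 1/(651938 + 5*sqrt(15))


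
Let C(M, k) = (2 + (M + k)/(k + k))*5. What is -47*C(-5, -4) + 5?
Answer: -5835/8 ≈ -729.38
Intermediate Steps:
C(M, k) = 10 + 5*(M + k)/(2*k) (C(M, k) = (2 + (M + k)/((2*k)))*5 = (2 + (M + k)*(1/(2*k)))*5 = (2 + (M + k)/(2*k))*5 = 10 + 5*(M + k)/(2*k))
-47*C(-5, -4) + 5 = -235*(-5 + 5*(-4))/(2*(-4)) + 5 = -235*(-1)*(-5 - 20)/(2*4) + 5 = -235*(-1)*(-25)/(2*4) + 5 = -47*125/8 + 5 = -5875/8 + 5 = -5835/8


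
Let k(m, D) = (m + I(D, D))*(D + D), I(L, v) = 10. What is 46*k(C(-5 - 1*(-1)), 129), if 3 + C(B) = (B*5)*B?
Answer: 1032516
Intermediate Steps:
C(B) = -3 + 5*B² (C(B) = -3 + (B*5)*B = -3 + (5*B)*B = -3 + 5*B²)
k(m, D) = 2*D*(10 + m) (k(m, D) = (m + 10)*(D + D) = (10 + m)*(2*D) = 2*D*(10 + m))
46*k(C(-5 - 1*(-1)), 129) = 46*(2*129*(10 + (-3 + 5*(-5 - 1*(-1))²))) = 46*(2*129*(10 + (-3 + 5*(-5 + 1)²))) = 46*(2*129*(10 + (-3 + 5*(-4)²))) = 46*(2*129*(10 + (-3 + 5*16))) = 46*(2*129*(10 + (-3 + 80))) = 46*(2*129*(10 + 77)) = 46*(2*129*87) = 46*22446 = 1032516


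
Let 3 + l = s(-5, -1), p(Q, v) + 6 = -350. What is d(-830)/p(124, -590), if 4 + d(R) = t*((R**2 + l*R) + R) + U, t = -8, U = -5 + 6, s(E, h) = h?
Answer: 5531123/356 ≈ 15537.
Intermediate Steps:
p(Q, v) = -356 (p(Q, v) = -6 - 350 = -356)
l = -4 (l = -3 - 1 = -4)
U = 1
d(R) = -3 - 8*R**2 + 24*R (d(R) = -4 + (-8*((R**2 - 4*R) + R) + 1) = -4 + (-8*(R**2 - 3*R) + 1) = -4 + ((-8*R**2 + 24*R) + 1) = -4 + (1 - 8*R**2 + 24*R) = -3 - 8*R**2 + 24*R)
d(-830)/p(124, -590) = (-3 - 8*(-830)**2 + 24*(-830))/(-356) = (-3 - 8*688900 - 19920)*(-1/356) = (-3 - 5511200 - 19920)*(-1/356) = -5531123*(-1/356) = 5531123/356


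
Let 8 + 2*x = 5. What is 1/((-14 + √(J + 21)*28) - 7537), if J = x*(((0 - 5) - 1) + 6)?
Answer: -2517/19000379 - 28*√21/57001137 ≈ -0.00013472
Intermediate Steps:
x = -3/2 (x = -4 + (½)*5 = -4 + 5/2 = -3/2 ≈ -1.5000)
J = 0 (J = -3*(((0 - 5) - 1) + 6)/2 = -3*((-5 - 1) + 6)/2 = -3*(-6 + 6)/2 = -3/2*0 = 0)
1/((-14 + √(J + 21)*28) - 7537) = 1/((-14 + √(0 + 21)*28) - 7537) = 1/((-14 + √21*28) - 7537) = 1/((-14 + 28*√21) - 7537) = 1/(-7551 + 28*√21)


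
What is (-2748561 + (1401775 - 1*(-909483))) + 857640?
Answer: 420337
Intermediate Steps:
(-2748561 + (1401775 - 1*(-909483))) + 857640 = (-2748561 + (1401775 + 909483)) + 857640 = (-2748561 + 2311258) + 857640 = -437303 + 857640 = 420337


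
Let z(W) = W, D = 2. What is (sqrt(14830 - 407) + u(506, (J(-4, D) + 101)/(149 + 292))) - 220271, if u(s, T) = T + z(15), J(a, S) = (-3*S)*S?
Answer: -97132807/441 + sqrt(14423) ≈ -2.2014e+5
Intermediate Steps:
J(a, S) = -3*S**2
u(s, T) = 15 + T (u(s, T) = T + 15 = 15 + T)
(sqrt(14830 - 407) + u(506, (J(-4, D) + 101)/(149 + 292))) - 220271 = (sqrt(14830 - 407) + (15 + (-3*2**2 + 101)/(149 + 292))) - 220271 = (sqrt(14423) + (15 + (-3*4 + 101)/441)) - 220271 = (sqrt(14423) + (15 + (-12 + 101)*(1/441))) - 220271 = (sqrt(14423) + (15 + 89*(1/441))) - 220271 = (sqrt(14423) + (15 + 89/441)) - 220271 = (sqrt(14423) + 6704/441) - 220271 = (6704/441 + sqrt(14423)) - 220271 = -97132807/441 + sqrt(14423)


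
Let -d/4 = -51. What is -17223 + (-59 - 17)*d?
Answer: -32727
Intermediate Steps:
d = 204 (d = -4*(-51) = 204)
-17223 + (-59 - 17)*d = -17223 + (-59 - 17)*204 = -17223 - 76*204 = -17223 - 15504 = -32727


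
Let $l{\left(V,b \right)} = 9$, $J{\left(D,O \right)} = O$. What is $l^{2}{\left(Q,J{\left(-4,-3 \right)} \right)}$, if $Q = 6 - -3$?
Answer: $81$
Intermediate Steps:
$Q = 9$ ($Q = 6 + 3 = 9$)
$l^{2}{\left(Q,J{\left(-4,-3 \right)} \right)} = 9^{2} = 81$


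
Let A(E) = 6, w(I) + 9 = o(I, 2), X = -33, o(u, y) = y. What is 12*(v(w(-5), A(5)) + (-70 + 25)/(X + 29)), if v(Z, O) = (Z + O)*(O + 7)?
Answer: -21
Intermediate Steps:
w(I) = -7 (w(I) = -9 + 2 = -7)
v(Z, O) = (7 + O)*(O + Z) (v(Z, O) = (O + Z)*(7 + O) = (7 + O)*(O + Z))
12*(v(w(-5), A(5)) + (-70 + 25)/(X + 29)) = 12*((6² + 7*6 + 7*(-7) + 6*(-7)) + (-70 + 25)/(-33 + 29)) = 12*((36 + 42 - 49 - 42) - 45/(-4)) = 12*(-13 - 45*(-¼)) = 12*(-13 + 45/4) = 12*(-7/4) = -21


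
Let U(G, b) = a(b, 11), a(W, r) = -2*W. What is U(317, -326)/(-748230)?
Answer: -326/374115 ≈ -0.00087139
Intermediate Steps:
U(G, b) = -2*b
U(317, -326)/(-748230) = -2*(-326)/(-748230) = 652*(-1/748230) = -326/374115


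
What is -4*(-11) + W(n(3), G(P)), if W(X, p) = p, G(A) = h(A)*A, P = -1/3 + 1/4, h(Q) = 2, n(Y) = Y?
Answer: 263/6 ≈ 43.833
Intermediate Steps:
P = -1/12 (P = -1*1/3 + 1*(1/4) = -1/3 + 1/4 = -1/12 ≈ -0.083333)
G(A) = 2*A
-4*(-11) + W(n(3), G(P)) = -4*(-11) + 2*(-1/12) = 44 - 1/6 = 263/6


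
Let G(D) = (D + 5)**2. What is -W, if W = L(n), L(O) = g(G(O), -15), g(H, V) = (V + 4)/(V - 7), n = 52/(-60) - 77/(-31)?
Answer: -1/2 ≈ -0.50000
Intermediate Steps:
G(D) = (5 + D)**2
n = 752/465 (n = 52*(-1/60) - 77*(-1/31) = -13/15 + 77/31 = 752/465 ≈ 1.6172)
g(H, V) = (4 + V)/(-7 + V)
L(O) = 1/2 (L(O) = (4 - 15)/(-7 - 15) = -11/(-22) = -1/22*(-11) = 1/2)
W = 1/2 ≈ 0.50000
-W = -1*1/2 = -1/2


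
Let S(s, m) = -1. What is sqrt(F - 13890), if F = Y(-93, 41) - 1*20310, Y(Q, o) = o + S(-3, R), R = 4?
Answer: 4*I*sqrt(2135) ≈ 184.82*I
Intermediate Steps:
Y(Q, o) = -1 + o (Y(Q, o) = o - 1 = -1 + o)
F = -20270 (F = (-1 + 41) - 1*20310 = 40 - 20310 = -20270)
sqrt(F - 13890) = sqrt(-20270 - 13890) = sqrt(-34160) = 4*I*sqrt(2135)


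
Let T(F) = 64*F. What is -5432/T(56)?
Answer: -97/64 ≈ -1.5156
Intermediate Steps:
-5432/T(56) = -5432/(64*56) = -5432/3584 = -5432*1/3584 = -97/64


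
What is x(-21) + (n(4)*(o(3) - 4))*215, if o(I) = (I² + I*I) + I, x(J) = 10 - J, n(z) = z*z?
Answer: 58511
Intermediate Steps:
n(z) = z²
o(I) = I + 2*I² (o(I) = (I² + I²) + I = 2*I² + I = I + 2*I²)
x(-21) + (n(4)*(o(3) - 4))*215 = (10 - 1*(-21)) + (4²*(3*(1 + 2*3) - 4))*215 = (10 + 21) + (16*(3*(1 + 6) - 4))*215 = 31 + (16*(3*7 - 4))*215 = 31 + (16*(21 - 4))*215 = 31 + (16*17)*215 = 31 + 272*215 = 31 + 58480 = 58511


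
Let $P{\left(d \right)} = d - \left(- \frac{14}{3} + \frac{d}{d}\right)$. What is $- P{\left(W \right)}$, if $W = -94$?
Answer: $\frac{271}{3} \approx 90.333$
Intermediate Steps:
$P{\left(d \right)} = \frac{11}{3} + d$ ($P{\left(d \right)} = d - \left(\left(-14\right) \frac{1}{3} + 1\right) = d - \left(- \frac{14}{3} + 1\right) = d - - \frac{11}{3} = d + \frac{11}{3} = \frac{11}{3} + d$)
$- P{\left(W \right)} = - (\frac{11}{3} - 94) = \left(-1\right) \left(- \frac{271}{3}\right) = \frac{271}{3}$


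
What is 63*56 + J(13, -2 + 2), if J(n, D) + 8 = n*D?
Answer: 3520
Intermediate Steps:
J(n, D) = -8 + D*n (J(n, D) = -8 + n*D = -8 + D*n)
63*56 + J(13, -2 + 2) = 63*56 + (-8 + (-2 + 2)*13) = 3528 + (-8 + 0*13) = 3528 + (-8 + 0) = 3528 - 8 = 3520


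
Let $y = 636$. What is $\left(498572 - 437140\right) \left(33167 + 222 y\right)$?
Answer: $10711222088$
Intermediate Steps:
$\left(498572 - 437140\right) \left(33167 + 222 y\right) = \left(498572 - 437140\right) \left(33167 + 222 \cdot 636\right) = 61432 \left(33167 + 141192\right) = 61432 \cdot 174359 = 10711222088$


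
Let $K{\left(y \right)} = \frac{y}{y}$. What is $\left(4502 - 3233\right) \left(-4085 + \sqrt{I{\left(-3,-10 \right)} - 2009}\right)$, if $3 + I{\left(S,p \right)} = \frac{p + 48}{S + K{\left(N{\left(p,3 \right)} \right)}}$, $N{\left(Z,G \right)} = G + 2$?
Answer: $-5183865 + 1269 i \sqrt{2031} \approx -5.1839 \cdot 10^{6} + 57190.0 i$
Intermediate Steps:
$N{\left(Z,G \right)} = 2 + G$
$K{\left(y \right)} = 1$
$I{\left(S,p \right)} = -3 + \frac{48 + p}{1 + S}$ ($I{\left(S,p \right)} = -3 + \frac{p + 48}{S + 1} = -3 + \frac{48 + p}{1 + S}$)
$\left(4502 - 3233\right) \left(-4085 + \sqrt{I{\left(-3,-10 \right)} - 2009}\right) = \left(4502 - 3233\right) \left(-4085 + \sqrt{\frac{45 - 10 - -9}{1 - 3} - 2009}\right) = 1269 \left(-4085 + \sqrt{\frac{45 - 10 + 9}{-2} - 2009}\right) = 1269 \left(-4085 + \sqrt{\left(- \frac{1}{2}\right) 44 - 2009}\right) = 1269 \left(-4085 + \sqrt{-22 - 2009}\right) = 1269 \left(-4085 + \sqrt{-2031}\right) = 1269 \left(-4085 + i \sqrt{2031}\right) = -5183865 + 1269 i \sqrt{2031}$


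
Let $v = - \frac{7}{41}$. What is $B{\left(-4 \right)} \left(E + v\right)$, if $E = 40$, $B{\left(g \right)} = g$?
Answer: $- \frac{6532}{41} \approx -159.32$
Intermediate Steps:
$v = - \frac{7}{41}$ ($v = \left(-7\right) \frac{1}{41} = - \frac{7}{41} \approx -0.17073$)
$B{\left(-4 \right)} \left(E + v\right) = - 4 \left(40 - \frac{7}{41}\right) = \left(-4\right) \frac{1633}{41} = - \frac{6532}{41}$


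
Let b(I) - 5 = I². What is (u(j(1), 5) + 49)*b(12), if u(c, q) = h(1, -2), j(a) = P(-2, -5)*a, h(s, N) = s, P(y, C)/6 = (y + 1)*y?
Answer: 7450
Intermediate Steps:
b(I) = 5 + I²
P(y, C) = 6*y*(1 + y) (P(y, C) = 6*((y + 1)*y) = 6*((1 + y)*y) = 6*(y*(1 + y)) = 6*y*(1 + y))
j(a) = 12*a (j(a) = (6*(-2)*(1 - 2))*a = (6*(-2)*(-1))*a = 12*a)
u(c, q) = 1
(u(j(1), 5) + 49)*b(12) = (1 + 49)*(5 + 12²) = 50*(5 + 144) = 50*149 = 7450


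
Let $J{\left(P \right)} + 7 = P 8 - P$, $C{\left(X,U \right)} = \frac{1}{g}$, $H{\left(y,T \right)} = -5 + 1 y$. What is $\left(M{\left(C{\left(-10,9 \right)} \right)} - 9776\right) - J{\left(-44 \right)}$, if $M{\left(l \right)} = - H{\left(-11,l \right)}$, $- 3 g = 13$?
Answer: $-9445$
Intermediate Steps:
$H{\left(y,T \right)} = -5 + y$
$g = - \frac{13}{3}$ ($g = \left(- \frac{1}{3}\right) 13 = - \frac{13}{3} \approx -4.3333$)
$C{\left(X,U \right)} = - \frac{3}{13}$ ($C{\left(X,U \right)} = \frac{1}{- \frac{13}{3}} = - \frac{3}{13}$)
$M{\left(l \right)} = 16$ ($M{\left(l \right)} = - (-5 - 11) = \left(-1\right) \left(-16\right) = 16$)
$J{\left(P \right)} = -7 + 7 P$ ($J{\left(P \right)} = -7 - \left(P - P 8\right) = -7 + \left(8 P - P\right) = -7 + 7 P$)
$\left(M{\left(C{\left(-10,9 \right)} \right)} - 9776\right) - J{\left(-44 \right)} = \left(16 - 9776\right) - \left(-7 + 7 \left(-44\right)\right) = \left(16 - 9776\right) - \left(-7 - 308\right) = -9760 - -315 = -9760 + 315 = -9445$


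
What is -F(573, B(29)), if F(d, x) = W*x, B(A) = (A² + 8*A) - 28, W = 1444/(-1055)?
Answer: 301796/211 ≈ 1430.3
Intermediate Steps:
W = -1444/1055 (W = 1444*(-1/1055) = -1444/1055 ≈ -1.3687)
B(A) = -28 + A² + 8*A
F(d, x) = -1444*x/1055
-F(573, B(29)) = -(-1444)*(-28 + 29² + 8*29)/1055 = -(-1444)*(-28 + 841 + 232)/1055 = -(-1444)*1045/1055 = -1*(-301796/211) = 301796/211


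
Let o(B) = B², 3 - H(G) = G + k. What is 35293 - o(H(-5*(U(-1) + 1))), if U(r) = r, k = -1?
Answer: 35277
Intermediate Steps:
H(G) = 4 - G (H(G) = 3 - (G - 1) = 3 - (-1 + G) = 3 + (1 - G) = 4 - G)
35293 - o(H(-5*(U(-1) + 1))) = 35293 - (4 - (-5)*(-1 + 1))² = 35293 - (4 - (-5)*0)² = 35293 - (4 - 1*0)² = 35293 - (4 + 0)² = 35293 - 1*4² = 35293 - 1*16 = 35293 - 16 = 35277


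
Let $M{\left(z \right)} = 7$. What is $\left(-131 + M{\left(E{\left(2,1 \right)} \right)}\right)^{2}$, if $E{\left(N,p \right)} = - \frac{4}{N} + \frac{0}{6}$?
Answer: $15376$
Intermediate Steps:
$E{\left(N,p \right)} = - \frac{4}{N}$ ($E{\left(N,p \right)} = - \frac{4}{N} + 0 \cdot \frac{1}{6} = - \frac{4}{N} + 0 = - \frac{4}{N}$)
$\left(-131 + M{\left(E{\left(2,1 \right)} \right)}\right)^{2} = \left(-131 + 7\right)^{2} = \left(-124\right)^{2} = 15376$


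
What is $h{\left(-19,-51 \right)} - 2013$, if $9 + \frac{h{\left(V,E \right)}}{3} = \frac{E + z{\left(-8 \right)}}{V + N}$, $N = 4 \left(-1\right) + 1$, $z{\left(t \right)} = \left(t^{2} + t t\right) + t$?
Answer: $- \frac{45087}{22} \approx -2049.4$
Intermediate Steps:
$z{\left(t \right)} = t + 2 t^{2}$ ($z{\left(t \right)} = \left(t^{2} + t^{2}\right) + t = 2 t^{2} + t = t + 2 t^{2}$)
$N = -3$ ($N = -4 + 1 = -3$)
$h{\left(V,E \right)} = -27 + \frac{3 \left(120 + E\right)}{-3 + V}$ ($h{\left(V,E \right)} = -27 + 3 \frac{E - 8 \left(1 + 2 \left(-8\right)\right)}{V - 3} = -27 + 3 \frac{E - 8 \left(1 - 16\right)}{-3 + V} = -27 + 3 \frac{E - -120}{-3 + V} = -27 + 3 \frac{E + 120}{-3 + V} = -27 + 3 \frac{120 + E}{-3 + V} = -27 + \frac{3 \left(120 + E\right)}{-3 + V}$)
$h{\left(-19,-51 \right)} - 2013 = \frac{3 \left(147 - 51 - -171\right)}{-3 - 19} - 2013 = \frac{3 \left(147 - 51 + 171\right)}{-22} - 2013 = 3 \left(- \frac{1}{22}\right) 267 - 2013 = - \frac{801}{22} - 2013 = - \frac{45087}{22}$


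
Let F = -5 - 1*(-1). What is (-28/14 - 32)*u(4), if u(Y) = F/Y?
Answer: 34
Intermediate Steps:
F = -4 (F = -5 + 1 = -4)
u(Y) = -4/Y
(-28/14 - 32)*u(4) = (-28/14 - 32)*(-4/4) = (-28*1/14 - 32)*(-4*¼) = (-2 - 32)*(-1) = -34*(-1) = 34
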